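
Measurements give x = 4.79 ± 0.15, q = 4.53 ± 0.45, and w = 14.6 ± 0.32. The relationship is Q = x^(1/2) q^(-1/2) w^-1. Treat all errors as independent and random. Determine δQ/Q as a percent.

Products/powers → add relative errors in quadrature, weighted by exponent:
  (½·δx/x)² = (0.5×0.0313)² = 0.000245;  (−½·δq/q)² = (-0.5×0.0993)² = 0.00247;  (-1·δw/w)² = (-1×0.0219)² = 0.000480
δQ/Q = √(0.00319) = 0.0565

5.65%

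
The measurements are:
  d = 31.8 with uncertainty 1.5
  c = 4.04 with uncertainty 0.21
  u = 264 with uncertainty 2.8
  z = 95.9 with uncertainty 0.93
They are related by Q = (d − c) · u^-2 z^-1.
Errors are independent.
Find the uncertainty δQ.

Let w = d − c = 27.8. δw = √(δd² + δc²) = √(2.25 + 0.0441) = 1.51, so δw/w = 0.0546.
Q is then a monomial in w, u, z:
δQ/Q = √((δw/w)² + (-2·δu/u)² + (-1·δz/z)²) = √(0.00298 + 0.000450 + 9.4e-05) = 0.0593
Q = 4.15e-06, so δQ = 0.0593 × 4.15e-06 = 2.46e-07.

2.46e-07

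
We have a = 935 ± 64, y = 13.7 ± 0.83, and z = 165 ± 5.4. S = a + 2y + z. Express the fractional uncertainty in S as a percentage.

5.70%

Absolute uncertainties add in quadrature for a linear combination:
  (δa)² = 4100;  (2·δy)² = 2.76;  (δz)² = 29.2
δS = √(4130) = 64.2
S = 1130, so δS/S = 64.2/1130 = 0.0570.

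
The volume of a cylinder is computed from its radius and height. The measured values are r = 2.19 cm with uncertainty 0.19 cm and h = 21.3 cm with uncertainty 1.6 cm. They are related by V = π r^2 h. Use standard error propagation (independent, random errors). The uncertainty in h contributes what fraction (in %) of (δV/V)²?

(δV/V)² = (2·δr/r)² + (1·δh/h)²
  r term: (2×0.0868)² = 0.0301
  h term: (1×0.0751)² = 0.00564
Total = 0.0358. Share from h = 0.00564/0.0358 = 0.158.

15.8%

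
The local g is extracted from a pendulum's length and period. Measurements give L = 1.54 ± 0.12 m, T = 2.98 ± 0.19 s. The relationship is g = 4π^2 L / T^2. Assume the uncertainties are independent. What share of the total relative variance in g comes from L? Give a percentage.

(δg/g)² = (1·δL/L)² + (-2·δT/T)²
  L term: (1×0.0779)² = 0.00607
  T term: (-2×0.0638)² = 0.0163
Total = 0.0223. Share from L = 0.00607/0.0223 = 0.272.

27.2%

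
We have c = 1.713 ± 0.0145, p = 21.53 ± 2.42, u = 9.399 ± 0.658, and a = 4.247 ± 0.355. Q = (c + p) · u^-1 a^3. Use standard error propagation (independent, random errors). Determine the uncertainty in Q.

53.1

Let w = c + p = 23.24. δw = √(δc² + δp²) = √(0.000210 + 5.86) = 2.42, so δw/w = 0.104.
Q is then a monomial in w, u, a:
δQ/Q = √((δw/w)² + (-1·δu/u)² + (3·δa/a)²) = √(0.0108 + 0.00490 + 0.0629) = 0.280
Q = 189.4, so δQ = 0.280 × 189.4 = 53.1.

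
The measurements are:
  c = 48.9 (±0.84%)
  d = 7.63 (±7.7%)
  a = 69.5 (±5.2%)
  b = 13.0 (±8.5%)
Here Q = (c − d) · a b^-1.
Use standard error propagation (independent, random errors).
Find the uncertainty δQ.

22.3

Let u = c − d = 41.3. δu = √(δc² + δd²) = √(0.169 + 0.345) = 0.717, so δu/u = 0.0174.
Q is then a monomial in u, a, b:
δQ/Q = √((δu/u)² + (1·δa/a)² + (-1·δb/b)²) = √(0.000302 + 0.00270 + 0.00722) = 0.101
Q = 221, so δQ = 0.101 × 221 = 22.3.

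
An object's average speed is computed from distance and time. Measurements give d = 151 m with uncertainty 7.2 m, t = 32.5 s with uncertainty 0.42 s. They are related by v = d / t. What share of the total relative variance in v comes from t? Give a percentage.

(δv/v)² = (1·δd/d)² + (-1·δt/t)²
  d term: (1×0.0477)² = 0.00227
  t term: (-1×0.0129)² = 0.000167
Total = 0.00244. Share from t = 0.000167/0.00244 = 0.0684.

6.84%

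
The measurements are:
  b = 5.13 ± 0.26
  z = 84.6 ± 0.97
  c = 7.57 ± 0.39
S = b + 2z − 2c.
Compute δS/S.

For a sum/difference, combine absolute errors in quadrature:
  (δb)² = 0.0676;  (2·δz)² = 3.76;  (2·δc)² = 0.608
δS = √(4.44) = 2.11
S = 159, so δS/S = 2.11/159 = 0.0132.

0.0132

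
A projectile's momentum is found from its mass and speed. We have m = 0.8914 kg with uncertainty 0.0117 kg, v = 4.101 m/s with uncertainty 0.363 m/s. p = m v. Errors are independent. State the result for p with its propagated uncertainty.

3.656 ± 0.327 kg·m/s

For a monomial p ∝ m, v, fractional errors add in quadrature:
  (1·δm/m)² = (1×0.0131)² = 0.000172;  (1·δv/v)² = (1×0.0885)² = 0.00783
δp/p = √(0.00801) = 0.0895
p = 3.656 kg·m/s, so δp = 0.0895 × 3.656 = 0.327 kg·m/s.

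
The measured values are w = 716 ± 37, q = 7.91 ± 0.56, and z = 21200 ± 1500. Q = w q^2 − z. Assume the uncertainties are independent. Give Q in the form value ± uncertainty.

Let p = w·q^2 = 44800. δp/p = √((1·δw/w)² + (2·δq/q)²) = √(0.00267 + 0.0200) = 0.151, so δp = 6750.
Q = p − z: δQ = √(δp² + δz²) = √(4.56e+07 + 2.25e+06) = 6920
Q = 23600.

23600 ± 6920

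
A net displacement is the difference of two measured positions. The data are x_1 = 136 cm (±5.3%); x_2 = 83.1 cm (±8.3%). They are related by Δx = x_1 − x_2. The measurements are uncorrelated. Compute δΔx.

9.98 cm

Sums and differences: (δΔx)² = Σ (cᵢ δxᵢ)².
  (δx_1)² = 52.0;  (δx_2)² = 47.6
δΔx = √(99.5) = 9.98 cm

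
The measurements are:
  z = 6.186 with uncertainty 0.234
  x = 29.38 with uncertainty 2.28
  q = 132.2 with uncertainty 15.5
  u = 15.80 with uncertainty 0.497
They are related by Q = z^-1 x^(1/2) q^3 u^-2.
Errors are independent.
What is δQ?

2930

Each factor contributes (exponent × relative error)² to (δQ/Q)²:
  (-1·δz/z)² = (-1×0.0378)² = 0.00143;  (½·δx/x)² = (0.5×0.0776)² = 0.00151;  (3·δq/q)² = (3×0.117)² = 0.124;  (-2·δu/u)² = (-2×0.0315)² = 0.00396
δQ/Q = √(0.131) = 0.361
Q = 8110, so δQ = 0.361 × 8110 = 2930.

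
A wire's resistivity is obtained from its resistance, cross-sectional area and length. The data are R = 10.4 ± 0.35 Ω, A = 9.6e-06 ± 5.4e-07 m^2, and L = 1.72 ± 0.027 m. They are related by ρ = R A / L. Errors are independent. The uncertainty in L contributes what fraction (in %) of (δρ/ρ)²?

(δρ/ρ)² = (1·δR/R)² + (1·δA/A)² + (-1·δL/L)²
  R term: (1×0.0337)² = 0.00113
  A term: (1×0.0563)² = 0.00316
  L term: (-1×0.0157)² = 0.000246
Total = 0.00454. Share from L = 0.000246/0.00454 = 0.0542.

5.42%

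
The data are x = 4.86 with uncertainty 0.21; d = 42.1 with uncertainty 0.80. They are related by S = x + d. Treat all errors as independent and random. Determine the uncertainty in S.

0.827

Absolute uncertainties add in quadrature for a linear combination:
  (δx)² = 0.0441;  (δd)² = 0.640
δS = √(0.684) = 0.827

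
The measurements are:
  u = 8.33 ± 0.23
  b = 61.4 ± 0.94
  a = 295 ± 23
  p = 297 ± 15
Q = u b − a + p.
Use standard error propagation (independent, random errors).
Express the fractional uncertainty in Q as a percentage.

Let w = u·b = 511. δw/w = √((1·δu/u)² + (1·δb/b)²) = √(0.000762 + 0.000234) = 0.0316, so δw = 16.1.
Q = w − a + p: δQ = √(δw² + δa² + δp²) = √(261 + 529 + 225) = 31.9
Q = 513, so δQ/Q = 31.9/513 = 0.0620.

6.20%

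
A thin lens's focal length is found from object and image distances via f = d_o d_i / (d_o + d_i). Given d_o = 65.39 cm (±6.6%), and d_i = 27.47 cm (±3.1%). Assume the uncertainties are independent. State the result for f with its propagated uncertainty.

∂f/∂d_o = (d_i/(d_o+d_i))² = 0.0875;  ∂f/∂d_i = (d_o/(d_o+d_i))² = 0.496
δf = √((∂f/∂d_o · δd_o)² + (∂f/∂d_i · δd_i)²) = √(0.143 + 0.178) = 0.567 cm
f = 19.34 cm.

19.34 ± 0.567 cm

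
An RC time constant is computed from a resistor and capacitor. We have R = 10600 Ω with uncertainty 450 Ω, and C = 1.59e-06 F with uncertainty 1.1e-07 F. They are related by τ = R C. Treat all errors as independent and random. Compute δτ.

τ is a product of powers, so relative uncertainties combine in quadrature:
  (1·δR/R)² = (1×0.0425)² = 0.00180;  (1·δC/C)² = (1×0.0692)² = 0.00479
δτ/τ = √(0.00659) = 0.0812
τ = 0.0169 s, so δτ = 0.0812 × 0.0169 = 0.00137 s.

0.00137 s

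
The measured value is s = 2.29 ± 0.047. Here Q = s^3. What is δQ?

Each factor contributes (exponent × relative error)² to (δQ/Q)²:
  (3·δs/s)² = (3×0.0205)² = 0.00379
δQ/Q = √(0.00379) = 0.0616
Q = 12.0, so δQ = 0.0616 × 12.0 = 0.739.

0.739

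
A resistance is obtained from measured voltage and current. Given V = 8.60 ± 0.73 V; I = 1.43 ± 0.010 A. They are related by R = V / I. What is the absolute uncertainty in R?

R is a product of powers, so relative uncertainties combine in quadrature:
  (1·δV/V)² = (1×0.0849)² = 0.00721;  (-1·δI/I)² = (-1×0.00699)² = 4.89e-05
δR/R = √(0.00725) = 0.0852
R = 6.01 Ω, so δR = 0.0852 × 6.01 = 0.512 Ω.

0.512 Ω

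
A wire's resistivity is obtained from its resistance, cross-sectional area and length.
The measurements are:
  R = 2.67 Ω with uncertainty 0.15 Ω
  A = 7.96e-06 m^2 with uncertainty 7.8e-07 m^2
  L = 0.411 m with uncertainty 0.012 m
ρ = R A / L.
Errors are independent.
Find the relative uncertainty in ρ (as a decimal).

0.117

Since ρ is a product/quotient, work with relative uncertainties:
  (1·δR/R)² = (1×0.0562)² = 0.00316;  (1·δA/A)² = (1×0.0980)² = 0.00960;  (-1·δL/L)² = (-1×0.0292)² = 0.000852
δρ/ρ = √(0.0136) = 0.117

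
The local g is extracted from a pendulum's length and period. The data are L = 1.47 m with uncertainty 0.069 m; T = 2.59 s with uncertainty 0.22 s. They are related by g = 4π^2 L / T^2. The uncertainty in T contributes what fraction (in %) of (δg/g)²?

92.9%

(δg/g)² = (1·δL/L)² + (-2·δT/T)²
  L term: (1×0.0469)² = 0.00220
  T term: (-2×0.0849)² = 0.0289
Total = 0.0311. Share from T = 0.0289/0.0311 = 0.929.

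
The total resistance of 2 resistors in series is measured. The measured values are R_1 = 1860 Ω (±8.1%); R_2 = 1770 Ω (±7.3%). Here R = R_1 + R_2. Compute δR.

198 Ω

Sums and differences: (δR)² = Σ (cᵢ δxᵢ)².
  (δR_1)² = 22700;  (δR_2)² = 16700
δR = √(39400) = 198 Ω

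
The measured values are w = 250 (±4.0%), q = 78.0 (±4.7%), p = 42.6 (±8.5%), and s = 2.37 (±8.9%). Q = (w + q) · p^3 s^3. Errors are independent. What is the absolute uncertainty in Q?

Let u = w + q = 328. δu = √(δw² + δq²) = √(100 + 13.4) = 10.7, so δu/u = 0.0325.
Q is then a monomial in u, p, s:
δQ/Q = √((δu/u)² + (3·δp/p)² + (3·δs/s)²) = √(0.00105 + 0.0650 + 0.0713) = 0.371
Q = 3.38e+08, so δQ = 0.371 × 3.38e+08 = 1.25e+08.

1.25e+08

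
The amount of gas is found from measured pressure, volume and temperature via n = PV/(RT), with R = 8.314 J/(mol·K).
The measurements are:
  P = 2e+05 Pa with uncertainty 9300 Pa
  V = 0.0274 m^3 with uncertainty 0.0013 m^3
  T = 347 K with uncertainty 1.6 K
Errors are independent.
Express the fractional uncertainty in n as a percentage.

6.66%

Each factor contributes (exponent × relative error)² to (δn/n)²:
  (1·δP/P)² = (1×0.0465)² = 0.00216;  (1·δV/V)² = (1×0.0474)² = 0.00225;  (-1·δT/T)² = (-1×0.00461)² = 2.13e-05
δn/n = √(0.00443) = 0.0666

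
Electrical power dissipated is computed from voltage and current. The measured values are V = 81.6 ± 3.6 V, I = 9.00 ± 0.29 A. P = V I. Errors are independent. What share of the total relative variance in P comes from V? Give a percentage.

(δP/P)² = (1·δV/V)² + (1·δI/I)²
  V term: (1×0.0441)² = 0.00195
  I term: (1×0.0322)² = 0.00104
Total = 0.00298. Share from V = 0.00195/0.00298 = 0.652.

65.2%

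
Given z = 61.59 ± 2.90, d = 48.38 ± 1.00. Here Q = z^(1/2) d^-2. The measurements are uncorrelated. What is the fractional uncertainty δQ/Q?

0.0476

Products/powers → add relative errors in quadrature, weighted by exponent:
  (½·δz/z)² = (0.5×0.0471)² = 0.000554;  (-2·δd/d)² = (-2×0.0207)² = 0.00171
δQ/Q = √(0.00226) = 0.0476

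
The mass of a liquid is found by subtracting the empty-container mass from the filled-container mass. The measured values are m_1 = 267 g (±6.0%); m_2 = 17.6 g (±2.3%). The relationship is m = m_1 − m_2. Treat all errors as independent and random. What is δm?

16.0 g

Absolute uncertainties add in quadrature for a linear combination:
  (δm_1)² = 257;  (δm_2)² = 0.164
δm = √(257) = 16.0 g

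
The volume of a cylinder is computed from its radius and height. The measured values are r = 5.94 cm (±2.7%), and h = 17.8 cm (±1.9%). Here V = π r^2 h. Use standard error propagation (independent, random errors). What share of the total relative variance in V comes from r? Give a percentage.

(δV/V)² = (2·δr/r)² + (1·δh/h)²
  r term: (2×0.0270)² = 0.00292
  h term: (1×0.0190)² = 0.000361
Total = 0.00328. Share from r = 0.00292/0.00328 = 0.890.

89.0%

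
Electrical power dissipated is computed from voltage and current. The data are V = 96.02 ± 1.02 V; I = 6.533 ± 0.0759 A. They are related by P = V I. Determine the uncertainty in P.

P is a product of powers, so relative uncertainties combine in quadrature:
  (1·δV/V)² = (1×0.0106)² = 0.000113;  (1·δI/I)² = (1×0.0116)² = 0.000135
δP/P = √(0.000248) = 0.0157
P = 627.3 W, so δP = 0.0157 × 627.3 = 9.88 W.

9.88 W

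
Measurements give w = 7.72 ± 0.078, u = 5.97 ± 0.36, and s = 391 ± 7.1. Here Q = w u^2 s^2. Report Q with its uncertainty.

Relative error in a monomial: (δQ/Q)² = Σ (nᵢ · δxᵢ/xᵢ)².
  (1·δw/w)² = (1×0.0101)² = 0.000102;  (2·δu/u)² = (2×0.0603)² = 0.0145;  (2·δs/s)² = (2×0.0182)² = 0.00132
δQ/Q = √(0.0160) = 0.126
Q = 4.21e+07, so δQ = 0.126 × 4.21e+07 = 5.32e+06.

(4.21 ± 0.532) × 10^7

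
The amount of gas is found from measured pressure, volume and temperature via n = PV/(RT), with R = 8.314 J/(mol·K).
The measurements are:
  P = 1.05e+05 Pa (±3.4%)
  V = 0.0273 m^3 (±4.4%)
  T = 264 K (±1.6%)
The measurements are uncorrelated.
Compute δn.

0.0756 mol

Relative error in a monomial: (δn/n)² = Σ (nᵢ · δxᵢ/xᵢ)².
  (1·δP/P)² = (1×0.0340)² = 0.00116;  (1·δV/V)² = (1×0.0440)² = 0.00194;  (-1·δT/T)² = (-1×0.0160)² = 0.000256
δn/n = √(0.00335) = 0.0579
n = 1.31 mol, so δn = 0.0579 × 1.31 = 0.0756 mol.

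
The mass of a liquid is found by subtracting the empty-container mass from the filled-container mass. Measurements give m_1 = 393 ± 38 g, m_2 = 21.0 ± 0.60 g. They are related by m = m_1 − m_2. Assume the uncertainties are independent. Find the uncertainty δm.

Absolute uncertainties add in quadrature for a linear combination:
  (δm_1)² = 1440;  (δm_2)² = 0.360
δm = √(1440) = 38.0 g

38.0 g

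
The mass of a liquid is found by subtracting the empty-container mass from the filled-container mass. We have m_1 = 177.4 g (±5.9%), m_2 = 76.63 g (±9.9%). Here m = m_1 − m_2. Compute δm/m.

Sums and differences: (δm)² = Σ (cᵢ δxᵢ)².
  (δm_1)² = 110;  (δm_2)² = 57.6
δm = √(167) = 12.9 g
m = 100.8 g, so δm/m = 12.9/100.8 = 0.128.

0.128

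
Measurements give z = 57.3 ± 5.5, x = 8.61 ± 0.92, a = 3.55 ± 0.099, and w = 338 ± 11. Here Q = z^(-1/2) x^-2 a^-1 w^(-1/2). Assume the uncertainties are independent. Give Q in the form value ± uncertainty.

(2.73 ± 0.605) × 10^-5

Relative error in a monomial: (δQ/Q)² = Σ (nᵢ · δxᵢ/xᵢ)².
  (−½·δz/z)² = (-0.5×0.0960)² = 0.00230;  (-2·δx/x)² = (-2×0.107)² = 0.0457;  (-1·δa/a)² = (-1×0.0279)² = 0.000778;  (−½·δw/w)² = (-0.5×0.0325)² = 0.000265
δQ/Q = √(0.0490) = 0.221
Q = 2.73e-05, so δQ = 0.221 × 2.73e-05 = 6.05e-06.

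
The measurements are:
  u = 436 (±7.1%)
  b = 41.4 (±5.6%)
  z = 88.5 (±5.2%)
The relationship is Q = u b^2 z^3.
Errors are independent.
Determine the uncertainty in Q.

Since Q is a product/quotient, work with relative uncertainties:
  (1·δu/u)² = (1×0.0710)² = 0.00504;  (2·δb/b)² = (2×0.0560)² = 0.0125;  (3·δz/z)² = (3×0.0520)² = 0.0243
δQ/Q = √(0.0419) = 0.205
Q = 5.18e+11, so δQ = 0.205 × 5.18e+11 = 1.06e+11.

1.06e+11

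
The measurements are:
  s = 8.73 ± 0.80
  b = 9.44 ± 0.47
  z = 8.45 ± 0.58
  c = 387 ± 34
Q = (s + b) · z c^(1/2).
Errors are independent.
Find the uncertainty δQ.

Let u = s + b = 18.2. δu = √(δs² + δb²) = √(0.640 + 0.221) = 0.928, so δu/u = 0.0511.
Q is then a monomial in u, z, c:
δQ/Q = √((δu/u)² + (1·δz/z)² + (½·δc/c)²) = √(0.00261 + 0.00471 + 0.00193) = 0.0962
Q = 3020, so δQ = 0.0962 × 3020 = 290.

290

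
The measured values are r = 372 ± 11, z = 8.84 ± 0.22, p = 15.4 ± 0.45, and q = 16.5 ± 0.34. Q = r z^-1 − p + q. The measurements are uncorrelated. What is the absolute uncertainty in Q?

Let w = r·z^-1 = 42.1. δw/w = √((1·δr/r)² + (-1·δz/z)²) = √(0.000874 + 0.000619) = 0.0386, so δw = 1.63.
Q = w − p + q: δQ = √(δw² + δp² + δq²) = √(2.65 + 0.203 + 0.116) = 1.72

1.72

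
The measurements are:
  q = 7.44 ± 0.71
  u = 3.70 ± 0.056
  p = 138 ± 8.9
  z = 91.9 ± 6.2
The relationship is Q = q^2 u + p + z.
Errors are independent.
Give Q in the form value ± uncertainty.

435 ± 40.7

Let w = q^2·u = 205. δw/w = √((2·δq/q)² + (1·δu/u)²) = √(0.0364 + 0.000229) = 0.191, so δw = 39.2.
Q = w + p + z: δQ = √(δw² + δp² + δz²) = √(1540 + 79.2 + 38.4) = 40.7
Q = 435.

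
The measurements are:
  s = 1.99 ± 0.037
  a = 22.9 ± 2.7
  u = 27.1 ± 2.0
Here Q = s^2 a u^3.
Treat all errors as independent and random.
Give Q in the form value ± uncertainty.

(1.80 ± 0.458) × 10^6

Products/powers → add relative errors in quadrature, weighted by exponent:
  (2·δs/s)² = (2×0.0186)² = 0.00138;  (1·δa/a)² = (1×0.118)² = 0.0139;  (3·δu/u)² = (3×0.0738)² = 0.0490
δQ/Q = √(0.0643) = 0.254
Q = 1.8e+06, so δQ = 0.254 × 1.8e+06 = 4.58e+05.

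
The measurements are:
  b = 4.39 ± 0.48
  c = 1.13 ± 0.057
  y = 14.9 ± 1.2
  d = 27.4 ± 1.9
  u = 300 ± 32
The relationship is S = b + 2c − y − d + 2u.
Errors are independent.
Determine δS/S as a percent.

11.3%

For a sum/difference, combine absolute errors in quadrature:
  (δb)² = 0.230;  (2·δc)² = 0.0130;  (δy)² = 1.44;  (δd)² = 3.61;  (2·δu)² = 4100
δS = √(4100) = 64.0
S = 564, so δS/S = 64.0/564 = 0.113.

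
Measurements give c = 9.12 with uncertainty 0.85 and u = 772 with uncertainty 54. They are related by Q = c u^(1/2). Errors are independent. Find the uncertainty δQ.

Products/powers → add relative errors in quadrature, weighted by exponent:
  (1·δc/c)² = (1×0.0932)² = 0.00869;  (½·δu/u)² = (0.5×0.0699)² = 0.00122
δQ/Q = √(0.00991) = 0.0995
Q = 253, so δQ = 0.0995 × 253 = 25.2.

25.2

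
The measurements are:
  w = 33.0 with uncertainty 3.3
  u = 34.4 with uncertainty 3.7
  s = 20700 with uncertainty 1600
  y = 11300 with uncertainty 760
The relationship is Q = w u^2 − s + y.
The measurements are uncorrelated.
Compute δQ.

Let p = w·u^2 = 39100. δp/p = √((1·δw/w)² + (2·δu/u)²) = √(0.0100 + 0.0463) = 0.237, so δp = 9260.
Q = p − s + y: δQ = √(δp² + δs² + δy²) = √(8.58e+07 + 2.56e+06 + 5.78e+05) = 9430

9430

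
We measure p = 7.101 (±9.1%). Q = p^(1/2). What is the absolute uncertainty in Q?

0.121

Q ∝ p^(1/2), so δQ/Q = |½| · δp/p = 0.5 × 0.0910 = 0.0455.
Q = 2.665, so δQ = 0.0455 × 2.665 = 0.121.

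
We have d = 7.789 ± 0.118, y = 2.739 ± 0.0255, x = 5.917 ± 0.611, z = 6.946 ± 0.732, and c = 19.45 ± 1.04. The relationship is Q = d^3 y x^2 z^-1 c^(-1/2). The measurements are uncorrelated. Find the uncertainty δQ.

352

Products/powers → add relative errors in quadrature, weighted by exponent:
  (3·δd/d)² = (3×0.0151)² = 0.00207;  (1·δy/y)² = (1×0.00931)² = 8.67e-05;  (2·δx/x)² = (2×0.103)² = 0.0427;  (-1·δz/z)² = (-1×0.105)² = 0.0111;  (−½·δc/c)² = (-0.5×0.0535)² = 0.000715
δQ/Q = √(0.0566) = 0.238
Q = 1479, so δQ = 0.238 × 1479 = 352.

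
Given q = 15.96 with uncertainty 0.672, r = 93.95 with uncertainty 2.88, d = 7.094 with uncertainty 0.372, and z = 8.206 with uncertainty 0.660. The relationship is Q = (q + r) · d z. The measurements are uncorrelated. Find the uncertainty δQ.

Let u = q + r = 109.9. δu = √(δq² + δr²) = √(0.452 + 8.29) = 2.96, so δu/u = 0.0269.
Q is then a monomial in u, d, z:
δQ/Q = √((δu/u)² + (1·δd/d)² + (1·δz/z)²) = √(0.000724 + 0.00275 + 0.00647) = 0.0997
Q = 6398, so δQ = 0.0997 × 6398 = 638.

638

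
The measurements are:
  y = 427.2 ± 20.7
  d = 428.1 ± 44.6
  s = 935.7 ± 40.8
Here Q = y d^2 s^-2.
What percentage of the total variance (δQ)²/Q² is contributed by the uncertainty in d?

81.4%

(δQ/Q)² = (1·δy/y)² + (2·δd/d)² + (-2·δs/s)²
  y term: (1×0.0485)² = 0.00235
  d term: (2×0.104)² = 0.0434
  s term: (-2×0.0436)² = 0.00761
Total = 0.0534. Share from d = 0.0434/0.0534 = 0.814.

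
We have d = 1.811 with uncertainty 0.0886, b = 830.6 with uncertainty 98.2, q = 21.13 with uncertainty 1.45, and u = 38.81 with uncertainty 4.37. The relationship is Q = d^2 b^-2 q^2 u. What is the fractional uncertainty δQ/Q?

Since Q is a product/quotient, work with relative uncertainties:
  (2·δd/d)² = (2×0.0489)² = 0.00957;  (-2·δb/b)² = (-2×0.118)² = 0.0559;  (2·δq/q)² = (2×0.0686)² = 0.0188;  (1·δu/u)² = (1×0.113)² = 0.0127
δQ/Q = √(0.0970) = 0.311

0.311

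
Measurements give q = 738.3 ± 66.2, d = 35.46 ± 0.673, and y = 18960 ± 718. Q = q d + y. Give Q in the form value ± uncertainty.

Let p = q·d = 26180. δp/p = √((1·δq/q)² + (1·δd/d)²) = √(0.00804 + 0.000360) = 0.0917, so δp = 2400.
Q = p + y: δQ = √(δp² + δy²) = √(5.76e+06 + 5.16e+05) = 2500
Q = 45140.

45140 ± 2500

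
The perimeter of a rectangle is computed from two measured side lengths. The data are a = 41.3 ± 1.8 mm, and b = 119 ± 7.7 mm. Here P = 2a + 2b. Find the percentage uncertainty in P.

Absolute uncertainties add in quadrature for a linear combination:
  (2·δa)² = 13.0;  (2·δb)² = 237
δP = √(250) = 15.8 mm
P = 321 mm, so δP/P = 15.8/321 = 0.0493.

4.93%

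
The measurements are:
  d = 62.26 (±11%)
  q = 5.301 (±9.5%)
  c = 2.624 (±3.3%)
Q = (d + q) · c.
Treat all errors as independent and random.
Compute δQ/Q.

0.107

Let u = d + q = 67.56. δu = √(δd² + δq²) = √(46.9 + 0.254) = 6.87, so δu/u = 0.102.
Q is then a monomial in u, c:
δQ/Q = √((δu/u)² + (1·δc/c)²) = √(0.0103 + 0.00109) = 0.107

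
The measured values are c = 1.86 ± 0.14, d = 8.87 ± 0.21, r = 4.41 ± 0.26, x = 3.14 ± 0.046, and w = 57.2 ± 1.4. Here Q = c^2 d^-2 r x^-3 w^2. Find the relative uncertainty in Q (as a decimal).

Since Q is a product/quotient, work with relative uncertainties:
  (2·δc/c)² = (2×0.0753)² = 0.0227;  (-2·δd/d)² = (-2×0.0237)² = 0.00224;  (1·δr/r)² = (1×0.0590)² = 0.00348;  (-3·δx/x)² = (-3×0.0146)² = 0.00193;  (2·δw/w)² = (2×0.0245)² = 0.00240
δQ/Q = √(0.0327) = 0.181

0.181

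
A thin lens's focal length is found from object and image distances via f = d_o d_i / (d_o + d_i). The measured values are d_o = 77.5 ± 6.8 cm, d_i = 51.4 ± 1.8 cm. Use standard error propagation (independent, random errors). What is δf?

∂f/∂d_o = (d_i/(d_o+d_i))² = 0.159;  ∂f/∂d_i = (d_o/(d_o+d_i))² = 0.361
δf = √((∂f/∂d_o · δd_o)² + (∂f/∂d_i · δd_i)²) = √(1.17 + 0.423) = 1.26 cm

1.26 cm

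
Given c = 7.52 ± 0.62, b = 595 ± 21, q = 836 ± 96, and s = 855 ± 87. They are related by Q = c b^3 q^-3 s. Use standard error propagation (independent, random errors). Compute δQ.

889

Q is a product of powers, so relative uncertainties combine in quadrature:
  (1·δc/c)² = (1×0.0824)² = 0.00680;  (3·δb/b)² = (3×0.0353)² = 0.0112;  (-3·δq/q)² = (-3×0.115)² = 0.119;  (1·δs/s)² = (1×0.102)² = 0.0104
δQ/Q = √(0.147) = 0.383
Q = 2320, so δQ = 0.383 × 2320 = 889.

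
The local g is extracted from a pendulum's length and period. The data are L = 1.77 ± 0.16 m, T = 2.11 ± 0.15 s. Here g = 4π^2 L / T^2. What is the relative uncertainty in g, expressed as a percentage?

Relative error in a monomial: (δg/g)² = Σ (nᵢ · δxᵢ/xᵢ)².
  (1·δL/L)² = (1×0.0904)² = 0.00817;  (-2·δT/T)² = (-2×0.0711)² = 0.0202
δg/g = √(0.0284) = 0.168

16.8%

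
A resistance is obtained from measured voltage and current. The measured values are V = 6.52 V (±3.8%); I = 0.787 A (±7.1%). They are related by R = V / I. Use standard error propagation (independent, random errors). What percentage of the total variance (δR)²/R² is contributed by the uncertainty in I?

(δR/R)² = (1·δV/V)² + (-1·δI/I)²
  V term: (1×0.0380)² = 0.00144
  I term: (-1×0.0710)² = 0.00504
Total = 0.00648. Share from I = 0.00504/0.00648 = 0.777.

77.7%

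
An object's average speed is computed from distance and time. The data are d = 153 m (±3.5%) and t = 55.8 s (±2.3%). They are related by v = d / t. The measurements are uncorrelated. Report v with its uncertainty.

2.74 ± 0.115 m/s

Since v is a product/quotient, work with relative uncertainties:
  (1·δd/d)² = (1×0.0350)² = 0.00123;  (-1·δt/t)² = (-1×0.0230)² = 0.000529
δv/v = √(0.00175) = 0.0419
v = 2.74 m/s, so δv = 0.0419 × 2.74 = 0.115 m/s.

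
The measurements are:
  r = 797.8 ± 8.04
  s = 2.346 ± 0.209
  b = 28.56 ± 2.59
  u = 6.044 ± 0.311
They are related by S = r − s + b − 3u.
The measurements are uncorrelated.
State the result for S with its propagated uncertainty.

S is a linear combination, so absolute uncertainties add in quadrature:
  (δr)² = 64.6;  (δs)² = 0.0437;  (δb)² = 6.71;  (3·δu)² = 0.870
δS = √(72.3) = 8.50
S = 805.9.

805.9 ± 8.50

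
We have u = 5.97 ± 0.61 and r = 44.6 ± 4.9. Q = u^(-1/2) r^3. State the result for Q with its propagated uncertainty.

36300 ± 12100

Relative error in a monomial: (δQ/Q)² = Σ (nᵢ · δxᵢ/xᵢ)².
  (−½·δu/u)² = (-0.5×0.102)² = 0.00261;  (3·δr/r)² = (3×0.110)² = 0.109
δQ/Q = √(0.111) = 0.334
Q = 36300, so δQ = 0.334 × 36300 = 12100.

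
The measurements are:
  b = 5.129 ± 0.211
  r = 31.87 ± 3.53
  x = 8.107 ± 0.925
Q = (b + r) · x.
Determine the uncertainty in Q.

44.6

Let u = b + r = 37.00. δu = √(δb² + δr²) = √(0.0445 + 12.5) = 3.54, so δu/u = 0.0956.
Q is then a monomial in u, x:
δQ/Q = √((δu/u)² + (1·δx/x)²) = √(0.00914 + 0.0130) = 0.149
Q = 300.0, so δQ = 0.149 × 300.0 = 44.6.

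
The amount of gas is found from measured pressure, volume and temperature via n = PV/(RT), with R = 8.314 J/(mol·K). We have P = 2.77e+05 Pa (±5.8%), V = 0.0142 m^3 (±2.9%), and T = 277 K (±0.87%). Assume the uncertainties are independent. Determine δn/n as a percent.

Since n is a product/quotient, work with relative uncertainties:
  (1·δP/P)² = (1×0.0580)² = 0.00336;  (1·δV/V)² = (1×0.0290)² = 0.000841;  (-1·δT/T)² = (-1×0.00870)² = 7.57e-05
δn/n = √(0.00428) = 0.0654

6.54%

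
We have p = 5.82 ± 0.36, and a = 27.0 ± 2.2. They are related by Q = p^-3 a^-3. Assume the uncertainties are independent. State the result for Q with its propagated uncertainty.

For a monomial Q ∝ p^-3, a^-3, fractional errors add in quadrature:
  (-3·δp/p)² = (-3×0.0619)² = 0.0344;  (-3·δa/a)² = (-3×0.0815)² = 0.0598
δQ/Q = √(0.0942) = 0.307
Q = 2.58e-07, so δQ = 0.307 × 2.58e-07 = 7.91e-08.

(2.58 ± 0.791) × 10^-7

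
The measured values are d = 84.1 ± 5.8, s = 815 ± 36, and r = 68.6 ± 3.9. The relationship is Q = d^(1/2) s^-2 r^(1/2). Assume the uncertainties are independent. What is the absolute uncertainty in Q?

1.13e-05

Products/powers → add relative errors in quadrature, weighted by exponent:
  (½·δd/d)² = (0.5×0.0690)² = 0.00119;  (-2·δs/s)² = (-2×0.0442)² = 0.00780;  (½·δr/r)² = (0.5×0.0569)² = 0.000808
δQ/Q = √(0.00980) = 0.0990
Q = 0.000114, so δQ = 0.0990 × 0.000114 = 1.13e-05.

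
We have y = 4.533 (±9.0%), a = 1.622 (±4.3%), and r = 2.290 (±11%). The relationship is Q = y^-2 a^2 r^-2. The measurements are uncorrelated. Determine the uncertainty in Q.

0.00725

Since Q is a product/quotient, work with relative uncertainties:
  (-2·δy/y)² = (-2×0.0900)² = 0.0324;  (2·δa/a)² = (2×0.0430)² = 0.00740;  (-2·δr/r)² = (-2×0.110)² = 0.0484
δQ/Q = √(0.0882) = 0.297
Q = 0.02442, so δQ = 0.297 × 0.02442 = 0.00725.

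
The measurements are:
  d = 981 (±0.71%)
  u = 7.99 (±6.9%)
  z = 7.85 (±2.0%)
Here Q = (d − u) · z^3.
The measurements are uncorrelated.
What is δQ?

Let w = d − u = 973. δw = √(δd² + δu²) = √(48.5 + 0.304) = 6.99, so δw/w = 0.00718.
Q is then a monomial in w, z:
δQ/Q = √((δw/w)² + (3·δz/z)²) = √(5.16e-05 + 0.00360) = 0.0604
Q = 4.71e+05, so δQ = 0.0604 × 4.71e+05 = 28400.

28400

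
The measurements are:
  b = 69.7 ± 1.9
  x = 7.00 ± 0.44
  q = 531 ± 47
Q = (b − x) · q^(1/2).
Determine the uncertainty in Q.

Let u = b − x = 62.7. δu = √(δb² + δx²) = √(3.61 + 0.194) = 1.95, so δu/u = 0.0311.
Q is then a monomial in u, q:
δQ/Q = √((δu/u)² + (½·δq/q)²) = √(0.000968 + 0.00196) = 0.0541
Q = 1440, so δQ = 0.0541 × 1440 = 78.2.

78.2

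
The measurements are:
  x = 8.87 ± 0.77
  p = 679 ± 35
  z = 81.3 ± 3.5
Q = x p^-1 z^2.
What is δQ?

11.5

For a monomial Q ∝ x, p^-1, z^2, fractional errors add in quadrature:
  (1·δx/x)² = (1×0.0868)² = 0.00754;  (-1·δp/p)² = (-1×0.0515)² = 0.00266;  (2·δz/z)² = (2×0.0431)² = 0.00741
δQ/Q = √(0.0176) = 0.133
Q = 86.3, so δQ = 0.133 × 86.3 = 11.5.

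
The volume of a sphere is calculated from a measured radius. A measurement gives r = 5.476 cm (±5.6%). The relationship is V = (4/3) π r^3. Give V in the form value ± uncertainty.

687.8 ± 116 cm^3

V ∝ r^3, so δV/V = |3| · δr/r = 3 × 0.0560 = 0.168.
V = 687.8 cm^3, so δV = 0.168 × 687.8 = 116 cm^3.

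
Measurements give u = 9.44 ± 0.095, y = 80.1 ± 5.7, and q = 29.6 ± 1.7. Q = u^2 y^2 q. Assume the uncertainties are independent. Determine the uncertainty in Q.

2.62e+06

Q is a product of powers, so relative uncertainties combine in quadrature:
  (2·δu/u)² = (2×0.0101)² = 0.000405;  (2·δy/y)² = (2×0.0712)² = 0.0203;  (1·δq/q)² = (1×0.0574)² = 0.00330
δQ/Q = √(0.0240) = 0.155
Q = 1.69e+07, so δQ = 0.155 × 1.69e+07 = 2.62e+06.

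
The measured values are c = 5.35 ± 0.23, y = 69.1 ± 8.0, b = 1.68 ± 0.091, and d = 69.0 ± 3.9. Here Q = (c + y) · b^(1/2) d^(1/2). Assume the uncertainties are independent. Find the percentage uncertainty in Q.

Let u = c + y = 74.4. δu = √(δc² + δy²) = √(0.0529 + 64.0) = 8.00, so δu/u = 0.107.
Q is then a monomial in u, b, d:
δQ/Q = √((δu/u)² + (½·δb/b)² + (½·δd/d)²) = √(0.0116 + 0.000734 + 0.000799) = 0.114

11.4%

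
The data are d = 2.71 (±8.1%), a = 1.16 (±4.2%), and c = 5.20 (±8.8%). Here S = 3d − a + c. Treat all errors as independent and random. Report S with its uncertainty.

12.2 ± 0.803

Sums and differences: (δS)² = Σ (cᵢ δxᵢ)².
  (3·δd)² = 0.434;  (δa)² = 0.00237;  (δc)² = 0.209
δS = √(0.645) = 0.803
S = 12.2.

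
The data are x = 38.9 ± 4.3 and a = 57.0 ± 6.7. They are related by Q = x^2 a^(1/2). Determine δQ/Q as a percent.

22.9%

Since Q is a product/quotient, work with relative uncertainties:
  (2·δx/x)² = (2×0.111)² = 0.0489;  (½·δa/a)² = (0.5×0.118)² = 0.00345
δQ/Q = √(0.0523) = 0.229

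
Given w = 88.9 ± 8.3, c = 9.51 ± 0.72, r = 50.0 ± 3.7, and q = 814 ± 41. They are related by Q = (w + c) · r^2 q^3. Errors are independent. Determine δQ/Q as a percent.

22.8%

Let u = w + c = 98.4. δu = √(δw² + δc²) = √(68.9 + 0.518) = 8.33, so δu/u = 0.0847.
Q is then a monomial in u, r, q:
δQ/Q = √((δu/u)² + (2·δr/r)² + (3·δq/q)²) = √(0.00717 + 0.0219 + 0.0228) = 0.228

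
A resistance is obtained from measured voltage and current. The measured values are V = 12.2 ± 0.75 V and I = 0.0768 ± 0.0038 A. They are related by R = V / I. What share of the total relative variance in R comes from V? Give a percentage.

60.7%

(δR/R)² = (1·δV/V)² + (-1·δI/I)²
  V term: (1×0.0615)² = 0.00378
  I term: (-1×0.0495)² = 0.00245
Total = 0.00623. Share from V = 0.00378/0.00623 = 0.607.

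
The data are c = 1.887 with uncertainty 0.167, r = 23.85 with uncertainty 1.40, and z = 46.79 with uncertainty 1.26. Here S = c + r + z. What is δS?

1.89

For a sum/difference, combine absolute errors in quadrature:
  (δc)² = 0.0279;  (δr)² = 1.96;  (δz)² = 1.59
δS = √(3.58) = 1.89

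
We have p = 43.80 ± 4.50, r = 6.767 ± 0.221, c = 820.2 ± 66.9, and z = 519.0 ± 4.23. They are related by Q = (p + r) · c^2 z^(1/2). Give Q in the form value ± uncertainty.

(7.750 ± 1.44) × 10^8

Let u = p + r = 50.57. δu = √(δp² + δr²) = √(20.2 + 0.0488) = 4.51, so δu/u = 0.0891.
Q is then a monomial in u, c, z:
δQ/Q = √((δu/u)² + (2·δc/c)² + (½·δz/z)²) = √(0.00794 + 0.0266 + 1.66e-05) = 0.186
Q = 7.75e+08, so δQ = 0.186 × 7.75e+08 = 1.44e+08.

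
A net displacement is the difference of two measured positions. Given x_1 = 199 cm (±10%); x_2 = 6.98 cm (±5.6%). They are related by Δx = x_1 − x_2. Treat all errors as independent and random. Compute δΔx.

Δx is a linear combination, so absolute uncertainties add in quadrature:
  (δx_1)² = 396;  (δx_2)² = 0.153
δΔx = √(396) = 19.9 cm

19.9 cm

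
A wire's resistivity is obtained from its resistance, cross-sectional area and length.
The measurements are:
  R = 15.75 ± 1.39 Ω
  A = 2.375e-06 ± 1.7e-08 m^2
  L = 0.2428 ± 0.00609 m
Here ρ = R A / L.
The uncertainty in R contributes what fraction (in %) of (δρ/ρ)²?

(δρ/ρ)² = (1·δR/R)² + (1·δA/A)² + (-1·δL/L)²
  R term: (1×0.0883)² = 0.00779
  A term: (1×0.00716)² = 5.12e-05
  L term: (-1×0.0251)² = 0.000629
Total = 0.00847. Share from R = 0.00779/0.00847 = 0.920.

92.0%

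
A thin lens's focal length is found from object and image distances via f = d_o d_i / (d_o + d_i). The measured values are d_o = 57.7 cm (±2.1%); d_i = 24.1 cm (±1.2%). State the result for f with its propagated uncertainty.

17.0 ± 0.178 cm

∂f/∂d_o = (d_i/(d_o+d_i))² = 0.0868;  ∂f/∂d_i = (d_o/(d_o+d_i))² = 0.498
δf = √((∂f/∂d_o · δd_o)² + (∂f/∂d_i · δd_i)²) = √(0.0111 + 0.0207) = 0.178 cm
f = 17.0 cm.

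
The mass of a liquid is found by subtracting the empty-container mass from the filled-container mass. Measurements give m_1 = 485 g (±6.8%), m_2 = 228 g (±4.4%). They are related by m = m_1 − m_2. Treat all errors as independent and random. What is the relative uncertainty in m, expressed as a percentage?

For a sum/difference, combine absolute errors in quadrature:
  (δm_1)² = 1090;  (δm_2)² = 101
δm = √(1190) = 34.5 g
m = 257 g, so δm/m = 34.5/257 = 0.134.

13.4%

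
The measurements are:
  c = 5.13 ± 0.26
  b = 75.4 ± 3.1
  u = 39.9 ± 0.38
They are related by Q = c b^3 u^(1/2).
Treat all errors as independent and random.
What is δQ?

1.85e+06

For a monomial Q ∝ c, b^3, u^(1/2), fractional errors add in quadrature:
  (1·δc/c)² = (1×0.0507)² = 0.00257;  (3·δb/b)² = (3×0.0411)² = 0.0152;  (½·δu/u)² = (0.5×0.00952)² = 2.27e-05
δQ/Q = √(0.0178) = 0.133
Q = 1.39e+07, so δQ = 0.133 × 1.39e+07 = 1.85e+06.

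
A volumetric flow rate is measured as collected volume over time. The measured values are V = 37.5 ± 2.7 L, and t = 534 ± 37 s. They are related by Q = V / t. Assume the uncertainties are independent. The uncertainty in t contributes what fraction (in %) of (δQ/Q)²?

48.1%

(δQ/Q)² = (1·δV/V)² + (-1·δt/t)²
  V term: (1×0.0720)² = 0.00518
  t term: (-1×0.0693)² = 0.00480
Total = 0.00998. Share from t = 0.00480/0.00998 = 0.481.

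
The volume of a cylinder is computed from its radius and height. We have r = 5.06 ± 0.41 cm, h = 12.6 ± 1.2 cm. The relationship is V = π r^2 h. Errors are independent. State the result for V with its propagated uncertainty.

V is a product of powers, so relative uncertainties combine in quadrature:
  (2·δr/r)² = (2×0.0810)² = 0.0263;  (1·δh/h)² = (1×0.0952)² = 0.00907
δV/V = √(0.0353) = 0.188
V = 1010 cm^3, so δV = 0.188 × 1010 = 191 cm^3.

1010 ± 191 cm^3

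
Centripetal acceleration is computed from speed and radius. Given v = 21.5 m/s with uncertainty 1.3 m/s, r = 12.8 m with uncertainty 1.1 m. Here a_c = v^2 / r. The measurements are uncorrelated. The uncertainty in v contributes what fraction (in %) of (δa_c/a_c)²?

66.4%

(δa_c/a_c)² = (2·δv/v)² + (-1·δr/r)²
  v term: (2×0.0605)² = 0.0146
  r term: (-1×0.0859)² = 0.00739
Total = 0.0220. Share from v = 0.0146/0.0220 = 0.664.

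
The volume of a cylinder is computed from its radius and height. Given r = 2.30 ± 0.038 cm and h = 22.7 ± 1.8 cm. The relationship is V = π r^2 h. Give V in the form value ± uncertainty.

For a monomial V ∝ r^2, h, fractional errors add in quadrature:
  (2·δr/r)² = (2×0.0165)² = 0.00109;  (1·δh/h)² = (1×0.0793)² = 0.00629
δV/V = √(0.00738) = 0.0859
V = 377 cm^3, so δV = 0.0859 × 377 = 32.4 cm^3.

377 ± 32.4 cm^3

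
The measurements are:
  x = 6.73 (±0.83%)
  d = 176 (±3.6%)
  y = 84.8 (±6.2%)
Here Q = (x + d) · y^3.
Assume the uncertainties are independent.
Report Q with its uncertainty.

(1.11 ± 0.211) × 10^8

Let u = x + d = 183. δu = √(δx² + δd²) = √(0.00312 + 40.1) = 6.34, so δu/u = 0.0347.
Q is then a monomial in u, y:
δQ/Q = √((δu/u)² + (3·δy/y)²) = √(0.00120 + 0.0346) = 0.189
Q = 1.11e+08, so δQ = 0.189 × 1.11e+08 = 2.11e+07.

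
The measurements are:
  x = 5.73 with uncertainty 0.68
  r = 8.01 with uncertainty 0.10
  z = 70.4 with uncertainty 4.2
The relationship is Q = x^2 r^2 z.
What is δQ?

Each factor contributes (exponent × relative error)² to (δQ/Q)²:
  (2·δx/x)² = (2×0.119)² = 0.0563;  (2·δr/r)² = (2×0.0125)² = 0.000623;  (1·δz/z)² = (1×0.0597)² = 0.00356
δQ/Q = √(0.0605) = 0.246
Q = 1.48e+05, so δQ = 0.246 × 1.48e+05 = 36500.

36500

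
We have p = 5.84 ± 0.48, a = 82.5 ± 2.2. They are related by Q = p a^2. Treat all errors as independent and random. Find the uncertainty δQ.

3890

Each factor contributes (exponent × relative error)² to (δQ/Q)²:
  (1·δp/p)² = (1×0.0822)² = 0.00676;  (2·δa/a)² = (2×0.0267)² = 0.00284
δQ/Q = √(0.00960) = 0.0980
Q = 39700, so δQ = 0.0980 × 39700 = 3890.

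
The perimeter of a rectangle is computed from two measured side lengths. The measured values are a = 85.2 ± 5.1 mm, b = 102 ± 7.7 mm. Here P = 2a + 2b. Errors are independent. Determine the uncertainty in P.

P is a linear combination, so absolute uncertainties add in quadrature:
  (2·δa)² = 104;  (2·δb)² = 237
δP = √(341) = 18.5 mm

18.5 mm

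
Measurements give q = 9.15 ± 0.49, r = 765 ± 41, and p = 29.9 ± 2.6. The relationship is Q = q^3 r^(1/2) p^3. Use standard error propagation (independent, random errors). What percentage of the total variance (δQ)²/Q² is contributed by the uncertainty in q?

(δQ/Q)² = (3·δq/q)² + (½·δr/r)² + (3·δp/p)²
  q term: (3×0.0536)² = 0.0258
  r term: (0.5×0.0536)² = 0.000718
  p term: (3×0.0870)² = 0.0681
Total = 0.0946. Share from q = 0.0258/0.0946 = 0.273.

27.3%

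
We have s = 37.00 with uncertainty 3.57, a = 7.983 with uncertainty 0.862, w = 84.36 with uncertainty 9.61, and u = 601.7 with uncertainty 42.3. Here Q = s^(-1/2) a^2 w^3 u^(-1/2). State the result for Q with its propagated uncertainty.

Q is a product of powers, so relative uncertainties combine in quadrature:
  (−½·δs/s)² = (-0.5×0.0965)² = 0.00233;  (2·δa/a)² = (2×0.108)² = 0.0466;  (3·δw/w)² = (3×0.114)² = 0.117;  (−½·δu/u)² = (-0.5×0.0703)² = 0.00124
δQ/Q = √(0.167) = 0.409
Q = 256400, so δQ = 0.409 × 256400 = 1.05e+05.

(2.564 ± 1.05) × 10^5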